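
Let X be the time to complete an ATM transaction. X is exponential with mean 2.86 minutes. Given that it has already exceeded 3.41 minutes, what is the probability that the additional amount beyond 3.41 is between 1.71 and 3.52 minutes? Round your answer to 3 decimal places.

The rate is λ = 1/2.86 = 0.34965 per minute.
Memoryless: the residual past 3.41 is again Exp(λ).
P(1.71 < residual < 3.52) = e^(−λ·1.71) − e^(−λ·3.52) = 0.54996 − 0.29207 ≈ 0.258.

0.258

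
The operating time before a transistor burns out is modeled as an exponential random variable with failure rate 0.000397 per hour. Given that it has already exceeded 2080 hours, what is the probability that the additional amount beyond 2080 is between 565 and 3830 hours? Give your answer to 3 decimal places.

0.580

Memoryless: the residual past 2080 is again Exp(λ).
P(565 < residual < 3830) = e^(−λ·565) − e^(−λ·3830) = 0.79907 − 0.21860 ≈ 0.580.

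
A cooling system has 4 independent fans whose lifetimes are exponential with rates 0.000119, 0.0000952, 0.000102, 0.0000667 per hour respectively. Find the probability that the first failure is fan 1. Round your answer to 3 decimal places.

0.311

The time to first failure is exponential with rate Σλ = 0.000119 + 0.0000952 + 0.000102 + 0.0000667 = 0.0003829.
P(fan 1 first) = λ_1/Σλ = 0.000119/0.0003829 ≈ 0.311.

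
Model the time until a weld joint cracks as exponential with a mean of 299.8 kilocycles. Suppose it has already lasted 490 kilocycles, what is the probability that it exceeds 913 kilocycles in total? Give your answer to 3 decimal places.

0.244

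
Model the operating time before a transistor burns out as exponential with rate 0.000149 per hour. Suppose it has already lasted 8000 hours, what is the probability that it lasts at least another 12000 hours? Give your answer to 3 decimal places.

0.167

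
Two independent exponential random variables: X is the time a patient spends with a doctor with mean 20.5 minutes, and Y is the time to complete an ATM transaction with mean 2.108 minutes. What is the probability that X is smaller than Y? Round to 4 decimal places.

0.0932

λ_1 = 1/20.5 = 0.0487805, λ_2 = 1/2.108 = 0.474383.
For independent exponentials, P(X < Y) = λ_1/(λ_1+λ_2) = 0.0487805/0.523164 ≈ 0.0932.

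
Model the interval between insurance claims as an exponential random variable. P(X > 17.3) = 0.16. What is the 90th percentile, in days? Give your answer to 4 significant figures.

21.74

e^(−λ·17.3) = 0.16 ⇒ λ = −ln(0.16)/17.3 = 0.10593.
90th percentile: 1 − e^(−λt) = 0.9, t = −ln(0.1)/λ = 21.7369 days.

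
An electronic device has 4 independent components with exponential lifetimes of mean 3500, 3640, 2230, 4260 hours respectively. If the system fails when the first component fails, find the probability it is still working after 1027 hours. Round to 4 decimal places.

0.2788

The first failure time is exponential with rate Σλ_i = 1/3500 + 1/3640 + 1/2230 + 1/4260 = 0.00124361 per hour.
P(min > 1027) = e^(−0.00124361·1027) = e^(−1.2772) ≈ 0.2788.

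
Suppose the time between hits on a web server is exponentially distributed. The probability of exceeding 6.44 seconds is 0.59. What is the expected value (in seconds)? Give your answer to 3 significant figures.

12.2

e^(−λ·6.44) = 0.59 ⇒ λ = −ln(0.59)/6.44 = 0.0819306.
Mean = 1/λ = 12.2055 seconds.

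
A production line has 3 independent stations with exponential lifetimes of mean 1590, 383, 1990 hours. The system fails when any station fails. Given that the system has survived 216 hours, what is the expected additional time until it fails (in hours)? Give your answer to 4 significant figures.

267.2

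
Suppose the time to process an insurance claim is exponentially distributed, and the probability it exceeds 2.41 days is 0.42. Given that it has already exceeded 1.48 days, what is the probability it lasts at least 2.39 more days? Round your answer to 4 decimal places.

From e^(−λ·2.41) = 0.42, λ = −ln(0.42)/2.41 = 0.359959.
Memoryless: P(X > 1.48+2.39 | X > 1.48) = P(X > 2.39) = e^(−0.359959·2.39) ≈ 0.4230.

0.4230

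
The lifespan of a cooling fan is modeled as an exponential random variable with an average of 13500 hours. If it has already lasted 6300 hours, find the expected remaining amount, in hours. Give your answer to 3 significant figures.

The rate is λ = 1/13500 = 0.0000740741 per hour.
By memorylessness, the remaining amount past any threshold is again Exp(λ) with mean 1/λ = 13500 hours.

13500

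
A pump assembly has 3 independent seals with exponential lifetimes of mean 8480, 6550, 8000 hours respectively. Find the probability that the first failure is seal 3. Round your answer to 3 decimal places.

0.316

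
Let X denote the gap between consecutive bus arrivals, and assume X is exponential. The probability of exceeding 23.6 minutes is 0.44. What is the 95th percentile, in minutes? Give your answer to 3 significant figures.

e^(−λ·23.6) = 0.44 ⇒ λ = −ln(0.44)/23.6 = 0.0347873.
95th percentile: 1 − e^(−λt) = 0.95, t = −ln(0.05)/λ = 86.1157 minutes.

86.1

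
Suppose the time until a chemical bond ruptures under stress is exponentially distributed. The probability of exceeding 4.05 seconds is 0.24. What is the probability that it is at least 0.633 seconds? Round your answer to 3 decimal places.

e^(−λ·4.05) = 0.24 ⇒ λ = −ln(0.24)/4.05 = 0.352374.
P(X > 0.633) = e^(−0.352374·0.633) = e^(−0.22305) ≈ 0.800.

0.800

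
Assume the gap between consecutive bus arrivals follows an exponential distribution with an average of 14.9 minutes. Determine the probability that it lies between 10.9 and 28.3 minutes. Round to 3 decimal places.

The rate is λ = 1/14.9 = 0.0671141 per minute.
P(10.9 < X < 28.3) = e^(−λ·10.9) − e^(−λ·28.3) = 0.48117 − 0.14967 ≈ 0.331.

0.331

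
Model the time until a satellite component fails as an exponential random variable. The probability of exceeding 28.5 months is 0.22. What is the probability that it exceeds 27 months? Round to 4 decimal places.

0.2382

e^(−λ·28.5) = 0.22 ⇒ λ = −ln(0.22)/28.5 = 0.0531273.
P(X > 27) = e^(−0.0531273·27) = e^(−1.4344) ≈ 0.2382.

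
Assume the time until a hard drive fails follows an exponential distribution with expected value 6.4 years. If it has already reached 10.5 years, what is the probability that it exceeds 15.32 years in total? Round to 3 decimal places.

0.471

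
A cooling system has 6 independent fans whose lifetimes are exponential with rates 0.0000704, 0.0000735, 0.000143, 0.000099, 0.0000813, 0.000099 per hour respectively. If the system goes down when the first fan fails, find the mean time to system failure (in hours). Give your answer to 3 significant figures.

1770

The time to first failure is exponential with rate Σλ = 0.0000704 + 0.0000735 + 0.000143 + 0.000099 + 0.0000813 + 0.000099 = 0.0005662.
E[min] = 1/Σλ = 1/0.0005662 = 1766.16 hours.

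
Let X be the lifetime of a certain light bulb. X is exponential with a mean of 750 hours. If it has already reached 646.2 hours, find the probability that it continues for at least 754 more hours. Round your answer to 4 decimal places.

The rate is λ = 1/750 = 0.00133333 per hour.
The exponential is memoryless, so the remaining time is again Exp(λ): the condition X > 646.2 is irrelevant.
P(X > 754) = e^(−1.0053) ≈ 0.3659.

0.3659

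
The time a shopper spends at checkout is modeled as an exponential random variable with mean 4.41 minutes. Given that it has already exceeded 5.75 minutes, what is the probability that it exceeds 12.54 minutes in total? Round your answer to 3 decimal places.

The rate is λ = 1/4.41 = 0.226757 per minute.
P(X > s+t | X > s) = e^(−λ(s+t))/e^(−λs) = e^(−λt), independent of s = 5.75.
P(X > 6.79) = e^(−1.5397) ≈ 0.214.

0.214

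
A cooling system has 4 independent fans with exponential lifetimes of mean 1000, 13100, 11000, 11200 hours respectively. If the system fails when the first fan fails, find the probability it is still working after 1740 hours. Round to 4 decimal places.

0.1123

The first failure time is exponential with rate Σλ_i = 1/1000 + 1/13100 + 1/11000 + 1/11200 = 0.00125653 per hour.
P(min > 1740) = e^(−0.00125653·1740) = e^(−2.1864) ≈ 0.1123.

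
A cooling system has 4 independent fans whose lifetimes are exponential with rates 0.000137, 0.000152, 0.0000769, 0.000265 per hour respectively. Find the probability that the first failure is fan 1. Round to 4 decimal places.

The time to first failure is exponential with rate Σλ = 0.000137 + 0.000152 + 0.0000769 + 0.000265 = 0.0006309.
P(fan 1 first) = λ_1/Σλ = 0.000137/0.0006309 ≈ 0.2172.

0.2172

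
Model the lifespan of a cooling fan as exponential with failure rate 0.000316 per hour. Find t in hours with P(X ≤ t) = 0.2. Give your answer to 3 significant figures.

Set 1 − e^(−λt) = 0.2, so t = −ln(0.8)/λ = 0.22314/0.000316 ≈ 706.15 hours.

706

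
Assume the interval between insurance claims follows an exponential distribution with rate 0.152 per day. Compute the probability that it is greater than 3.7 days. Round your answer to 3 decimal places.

0.570

P(X > 3.7) = e^(−λ·3.7) = e^(−0.5624) ≈ 0.570.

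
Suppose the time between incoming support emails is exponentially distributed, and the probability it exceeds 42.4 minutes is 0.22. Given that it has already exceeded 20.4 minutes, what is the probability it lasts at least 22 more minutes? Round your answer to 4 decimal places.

From e^(−λ·42.4) = 0.22, λ = −ln(0.22)/42.4 = 0.0357106.
Memoryless: P(X > 20.4+22 | X > 20.4) = P(X > 22) = e^(−0.0357106·22) ≈ 0.4558.

0.4558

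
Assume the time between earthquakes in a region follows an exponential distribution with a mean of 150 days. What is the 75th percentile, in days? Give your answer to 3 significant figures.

208

The rate is λ = 1/150 = 0.00666667 per day.
Set 1 − e^(−λt) = 0.75, so t = −ln(0.25)/λ = 1.3863/0.00666667 ≈ 207.944 days.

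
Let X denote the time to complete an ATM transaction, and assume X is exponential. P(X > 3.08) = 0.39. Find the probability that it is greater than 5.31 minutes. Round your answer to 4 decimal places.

0.1972

e^(−λ·3.08) = 0.39 ⇒ λ = −ln(0.39)/3.08 = 0.305717.
P(X > 5.31) = e^(−0.305717·5.31) = e^(−1.6234) ≈ 0.1972.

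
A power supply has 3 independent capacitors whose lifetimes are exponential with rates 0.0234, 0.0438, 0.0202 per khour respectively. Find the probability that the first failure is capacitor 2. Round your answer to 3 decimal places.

0.501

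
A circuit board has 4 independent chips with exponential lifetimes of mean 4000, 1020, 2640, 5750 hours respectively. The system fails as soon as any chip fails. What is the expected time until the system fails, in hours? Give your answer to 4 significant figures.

The first failure time is exponential with rate Σλ_i = 1/4000 + 1/1020 + 1/2640 + 1/5750 = 0.00178309 per hour.
E[min] = 1/Σλ = 1/0.00178309 = 560.823 hours.

560.8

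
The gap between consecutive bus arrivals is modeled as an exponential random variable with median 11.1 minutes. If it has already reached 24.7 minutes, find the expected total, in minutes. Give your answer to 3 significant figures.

40.7

For an exponential, median = ln(2)/λ, so λ = ln 2 / 11.1 = 0.0624457 per minute.
By memorylessness, E[X | X > 24.7] = 24.7 + 1/λ = 24.7 + 16.0139 = 40.7139 minutes.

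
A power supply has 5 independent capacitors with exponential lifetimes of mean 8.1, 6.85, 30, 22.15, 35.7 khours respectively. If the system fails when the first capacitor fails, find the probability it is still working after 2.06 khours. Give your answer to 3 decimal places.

The first failure time is exponential with rate Σλ_i = 1/8.1 + 1/6.85 + 1/30 + 1/22.15 + 1/35.7 = 0.375933 per khour.
P(min > 2.06) = e^(−0.375933·2.06) = e^(−0.77442) ≈ 0.461.

0.461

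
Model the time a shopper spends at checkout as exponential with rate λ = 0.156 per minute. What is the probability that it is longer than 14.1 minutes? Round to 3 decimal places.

0.111

P(X > 14.1) = e^(−λ·14.1) = e^(−2.1996) ≈ 0.111.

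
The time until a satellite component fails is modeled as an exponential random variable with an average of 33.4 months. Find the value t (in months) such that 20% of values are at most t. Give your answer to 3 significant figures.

The rate is λ = 1/33.4 = 0.0299401 per month.
Set 1 − e^(−λt) = 0.2, so t = −ln(0.8)/λ = 0.22314/0.0299401 ≈ 7.45299 months.

7.45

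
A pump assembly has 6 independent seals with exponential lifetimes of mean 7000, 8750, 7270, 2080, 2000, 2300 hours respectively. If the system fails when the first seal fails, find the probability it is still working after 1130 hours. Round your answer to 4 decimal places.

0.1293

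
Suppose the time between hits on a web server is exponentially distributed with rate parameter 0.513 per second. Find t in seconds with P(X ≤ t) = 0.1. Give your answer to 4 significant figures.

0.2054

Set 1 − e^(−λt) = 0.1, so t = −ln(0.9)/λ = 0.10536/0.513 ≈ 0.205381 seconds.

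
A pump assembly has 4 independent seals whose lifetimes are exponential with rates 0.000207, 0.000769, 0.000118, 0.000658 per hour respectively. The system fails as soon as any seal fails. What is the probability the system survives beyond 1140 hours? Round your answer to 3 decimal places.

0.136

The time to first failure is exponential with rate Σλ = 0.000207 + 0.000769 + 0.000118 + 0.000658 = 0.001752.
P(min > 1140) = e^(−0.001752·1140) = e^(−1.9973) ≈ 0.136.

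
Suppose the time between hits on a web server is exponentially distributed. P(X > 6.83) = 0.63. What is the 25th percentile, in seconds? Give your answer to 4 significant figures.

e^(−λ·6.83) = 0.63 ⇒ λ = −ln(0.63)/6.83 = 0.0676479.
25th percentile: 1 − e^(−λt) = 0.25, t = −ln(0.75)/λ = 4.25264 seconds.

4.253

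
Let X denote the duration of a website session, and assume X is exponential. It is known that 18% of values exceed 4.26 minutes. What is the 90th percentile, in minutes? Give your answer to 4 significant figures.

e^(−λ·4.26) = 0.18 ⇒ λ = −ln(0.18)/4.26 = 0.402535.
90th percentile: 1 − e^(−λt) = 0.9, t = −ln(0.1)/λ = 5.72021 minutes.

5.720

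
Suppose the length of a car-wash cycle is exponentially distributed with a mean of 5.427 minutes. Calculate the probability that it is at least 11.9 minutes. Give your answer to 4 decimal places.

0.1116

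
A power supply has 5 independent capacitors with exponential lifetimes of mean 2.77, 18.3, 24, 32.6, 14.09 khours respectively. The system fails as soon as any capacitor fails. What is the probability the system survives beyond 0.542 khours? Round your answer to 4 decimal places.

0.7386

The first failure time is exponential with rate Σλ_i = 1/2.77 + 1/18.3 + 1/24 + 1/32.6 + 1/14.09 = 0.558969 per khour.
P(min > 0.542) = e^(−0.558969·0.542) = e^(−0.30296) ≈ 0.7386.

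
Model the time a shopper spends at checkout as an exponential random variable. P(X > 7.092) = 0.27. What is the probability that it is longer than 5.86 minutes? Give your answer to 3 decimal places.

e^(−λ·7.092) = 0.27 ⇒ λ = −ln(0.27)/7.092 = 0.184621.
P(X > 5.86) = e^(−0.184621·5.86) = e^(−1.0819) ≈ 0.339.

0.339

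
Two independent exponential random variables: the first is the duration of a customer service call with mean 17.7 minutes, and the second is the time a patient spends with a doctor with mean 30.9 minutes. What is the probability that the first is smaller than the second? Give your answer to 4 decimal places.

λ_1 = 1/17.7 = 0.0564972, λ_2 = 1/30.9 = 0.0323625.
For independent exponentials, P(the first < the second) = λ_1/(λ_1+λ_2) = 0.0564972/0.0888596 ≈ 0.6358.

0.6358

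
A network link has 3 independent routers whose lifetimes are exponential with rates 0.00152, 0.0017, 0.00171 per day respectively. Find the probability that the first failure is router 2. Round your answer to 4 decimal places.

0.3448

The time to first failure is exponential with rate Σλ = 0.00152 + 0.0017 + 0.00171 = 0.00493.
P(router 2 first) = λ_2/Σλ = 0.0017/0.00493 ≈ 0.3448.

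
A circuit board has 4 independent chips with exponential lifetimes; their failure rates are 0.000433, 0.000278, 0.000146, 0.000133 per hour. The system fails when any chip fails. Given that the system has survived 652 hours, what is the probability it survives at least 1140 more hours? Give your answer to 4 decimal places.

0.3235

Time to first failure ~ Exp(Σλ) with Σλ = 0.00099.
By memorylessness, P(T > 652+1140 | T > 652) = P(T > 1140) = e^(−0.00099·1140) ≈ 0.3235.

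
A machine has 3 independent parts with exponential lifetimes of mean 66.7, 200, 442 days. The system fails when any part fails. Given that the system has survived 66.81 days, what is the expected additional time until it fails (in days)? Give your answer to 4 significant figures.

44.93

First-failure rate Σλ = 1/66.7 + 1/200 + 1/442 = 0.0222549.
By memorylessness the expected residual is 1/Σλ = 44.9338 days, regardless of the 66.81 already elapsed.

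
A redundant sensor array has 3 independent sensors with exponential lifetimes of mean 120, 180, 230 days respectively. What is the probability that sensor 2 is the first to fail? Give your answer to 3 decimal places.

0.305

Rates: λ_i = 1/mean_i → 0.00833333, 0.00555556, 0.00434783; Σλ = 0.0182367.
P(sensor 2 first) = λ_2/Σλ = 0.00555556/0.0182367 ≈ 0.305.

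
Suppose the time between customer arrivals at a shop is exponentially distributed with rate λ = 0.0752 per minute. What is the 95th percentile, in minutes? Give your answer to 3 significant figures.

Set 1 − e^(−λt) = 0.95, so t = −ln(0.05)/λ = 2.9957/0.0752 ≈ 39.8369 minutes.

39.8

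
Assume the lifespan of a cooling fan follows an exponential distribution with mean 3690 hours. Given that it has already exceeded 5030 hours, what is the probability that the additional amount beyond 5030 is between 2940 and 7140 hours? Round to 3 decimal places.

The rate is λ = 1/3690 = 0.000271003 per hour.
Memoryless: the residual past 5030 is again Exp(λ).
P(2940 < residual < 7140) = e^(−λ·2940) − e^(−λ·7140) = 0.45079 − 0.14443 ≈ 0.306.

0.306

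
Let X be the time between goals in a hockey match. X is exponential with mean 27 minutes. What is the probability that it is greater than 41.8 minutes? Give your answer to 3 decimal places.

The rate is λ = 1/27 = 0.037037 per minute.
P(X > 41.8) = e^(−λ·41.8) = e^(−1.5481) ≈ 0.213.

0.213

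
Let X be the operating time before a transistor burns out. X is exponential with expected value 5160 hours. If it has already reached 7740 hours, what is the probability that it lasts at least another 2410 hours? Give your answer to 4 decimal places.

0.6268

The rate is λ = 1/5160 = 0.000193798 per hour.
The exponential is memoryless, so the remaining time is again Exp(λ): the condition X > 7740 is irrelevant.
P(X > 2410) = e^(−0.46705) ≈ 0.6268.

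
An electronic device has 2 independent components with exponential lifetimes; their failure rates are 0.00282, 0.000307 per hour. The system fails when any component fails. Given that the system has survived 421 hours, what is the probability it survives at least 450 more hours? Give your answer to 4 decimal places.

Time to first failure ~ Exp(Σλ) with Σλ = 0.003127.
By memorylessness, P(T > 421+450 | T > 421) = P(T > 450) = e^(−0.003127·450) ≈ 0.2448.

0.2448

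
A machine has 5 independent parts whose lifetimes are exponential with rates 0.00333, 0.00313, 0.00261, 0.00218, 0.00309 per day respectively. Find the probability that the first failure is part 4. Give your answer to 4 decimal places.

The time to first failure is exponential with rate Σλ = 0.00333 + 0.00313 + 0.00261 + 0.00218 + 0.00309 = 0.01434.
P(part 4 first) = λ_4/Σλ = 0.00218/0.01434 ≈ 0.1520.

0.1520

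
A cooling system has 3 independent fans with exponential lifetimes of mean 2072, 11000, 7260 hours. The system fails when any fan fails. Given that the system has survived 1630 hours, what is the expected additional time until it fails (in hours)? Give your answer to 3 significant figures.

1410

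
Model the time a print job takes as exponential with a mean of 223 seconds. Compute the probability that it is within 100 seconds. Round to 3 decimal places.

The rate is λ = 1/223 = 0.0044843 per second.
P(X ≤ 100) = 1 − e^(−λ·100) = 1 − e^(−0.44843) ≈ 0.361.

0.361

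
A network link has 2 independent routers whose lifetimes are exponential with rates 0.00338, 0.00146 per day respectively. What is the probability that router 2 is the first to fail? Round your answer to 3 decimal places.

The time to first failure is exponential with rate Σλ = 0.00338 + 0.00146 = 0.00484.
P(router 2 first) = λ_2/Σλ = 0.00146/0.00484 ≈ 0.302.

0.302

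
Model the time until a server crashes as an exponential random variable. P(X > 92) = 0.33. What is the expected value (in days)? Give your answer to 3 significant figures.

e^(−λ·92) = 0.33 ⇒ λ = −ln(0.33)/92 = 0.0120507.
Mean = 1/λ = 82.9829 days.

83.0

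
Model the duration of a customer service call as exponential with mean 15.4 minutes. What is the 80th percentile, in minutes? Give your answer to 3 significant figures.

24.8

The rate is λ = 1/15.4 = 0.0649351 per minute.
Set 1 − e^(−λt) = 0.8, so t = −ln(0.2)/λ = 1.6094/0.0649351 ≈ 24.7853 minutes.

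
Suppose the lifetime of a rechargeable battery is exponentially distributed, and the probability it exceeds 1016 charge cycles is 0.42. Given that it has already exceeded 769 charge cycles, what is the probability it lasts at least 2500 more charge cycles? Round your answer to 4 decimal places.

0.1183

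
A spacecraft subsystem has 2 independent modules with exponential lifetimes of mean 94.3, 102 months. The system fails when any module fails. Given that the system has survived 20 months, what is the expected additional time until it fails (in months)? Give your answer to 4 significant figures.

First-failure rate Σλ = 1/94.3 + 1/102 = 0.0204084.
By memorylessness the expected residual is 1/Σλ = 48.9995 months, regardless of the 20 already elapsed.

49.00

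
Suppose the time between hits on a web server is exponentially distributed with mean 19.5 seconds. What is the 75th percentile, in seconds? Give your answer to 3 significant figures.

27.0

The rate is λ = 1/19.5 = 0.0512821 per second.
Set 1 − e^(−λt) = 0.75, so t = −ln(0.25)/λ = 1.3863/0.0512821 ≈ 27.0327 seconds.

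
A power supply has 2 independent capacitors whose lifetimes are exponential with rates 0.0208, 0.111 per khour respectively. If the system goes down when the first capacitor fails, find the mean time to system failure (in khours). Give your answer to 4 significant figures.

7.587

The time to first failure is exponential with rate Σλ = 0.0208 + 0.111 = 0.1318.
E[min] = 1/Σλ = 1/0.1318 = 7.58725 khours.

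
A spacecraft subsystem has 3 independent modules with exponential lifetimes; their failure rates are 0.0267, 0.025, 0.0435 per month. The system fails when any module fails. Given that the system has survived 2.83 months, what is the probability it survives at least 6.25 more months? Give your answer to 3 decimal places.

0.552

Time to first failure ~ Exp(Σλ) with Σλ = 0.0952.
By memorylessness, P(T > 2.83+6.25 | T > 2.83) = P(T > 6.25) = e^(−0.0952·6.25) ≈ 0.552.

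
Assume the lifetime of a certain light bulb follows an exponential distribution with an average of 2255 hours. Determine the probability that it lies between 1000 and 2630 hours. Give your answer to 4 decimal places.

0.3303

The rate is λ = 1/2255 = 0.000443459 per hour.
P(1000 < X < 2630) = e^(−λ·1000) − e^(−λ·2630) = 0.64181 − 0.31152 ≈ 0.3303.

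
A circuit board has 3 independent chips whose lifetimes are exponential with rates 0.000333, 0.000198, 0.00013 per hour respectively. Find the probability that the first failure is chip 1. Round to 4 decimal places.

The time to first failure is exponential with rate Σλ = 0.000333 + 0.000198 + 0.00013 = 0.000661.
P(chip 1 first) = λ_1/Σλ = 0.000333/0.000661 ≈ 0.5038.

0.5038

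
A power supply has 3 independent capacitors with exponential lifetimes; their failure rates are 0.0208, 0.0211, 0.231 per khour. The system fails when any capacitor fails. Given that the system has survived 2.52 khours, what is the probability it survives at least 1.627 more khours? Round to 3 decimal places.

Time to first failure ~ Exp(Σλ) with Σλ = 0.2729.
By memorylessness, P(T > 2.52+1.627 | T > 2.52) = P(T > 1.627) = e^(−0.2729·1.627) ≈ 0.641.

0.641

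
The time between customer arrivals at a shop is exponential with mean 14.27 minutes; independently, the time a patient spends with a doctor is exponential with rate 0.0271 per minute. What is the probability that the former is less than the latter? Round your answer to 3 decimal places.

0.721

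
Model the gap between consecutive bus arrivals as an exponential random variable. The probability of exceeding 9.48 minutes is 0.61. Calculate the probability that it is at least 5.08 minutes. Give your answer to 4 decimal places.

0.7673

e^(−λ·9.48) = 0.61 ⇒ λ = −ln(0.61)/9.48 = 0.052141.
P(X > 5.08) = e^(−0.052141·5.08) = e^(−0.26488) ≈ 0.7673.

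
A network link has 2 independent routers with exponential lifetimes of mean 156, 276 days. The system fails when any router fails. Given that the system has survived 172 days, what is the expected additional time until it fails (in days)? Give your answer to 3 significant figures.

99.7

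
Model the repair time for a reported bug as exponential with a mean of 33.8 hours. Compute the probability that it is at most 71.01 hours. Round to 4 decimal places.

The rate is λ = 1/33.8 = 0.0295858 per hour.
P(X ≤ 71.01) = 1 − e^(−λ·71.01) = 1 − e^(−2.1009) ≈ 0.8777.

0.8777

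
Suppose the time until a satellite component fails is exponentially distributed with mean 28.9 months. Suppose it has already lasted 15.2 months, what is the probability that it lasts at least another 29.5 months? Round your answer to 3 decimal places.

The rate is λ = 1/28.9 = 0.0346021 per month.
P(X > s+t | X > s) = e^(−λ(s+t))/e^(−λs) = e^(−λt), independent of s = 15.2.
P(X > 29.5) = e^(−1.0208) ≈ 0.360.

0.360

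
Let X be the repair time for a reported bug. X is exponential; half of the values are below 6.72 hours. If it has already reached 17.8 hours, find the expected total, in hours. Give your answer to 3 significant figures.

27.5

For an exponential, median = ln(2)/λ, so λ = ln 2 / 6.72 = 0.103147 per hour.
By memorylessness, E[X | X > 17.8] = 17.8 + 1/λ = 17.8 + 9.69491 = 27.4949 hours.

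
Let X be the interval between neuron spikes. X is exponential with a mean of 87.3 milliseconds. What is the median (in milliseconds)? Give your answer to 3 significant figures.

60.5

The rate is λ = 1/87.3 = 0.0114548 per millisecond.
Set 1 − e^(−λt) = 0.5, so t = −ln(0.5)/λ = 0.69315/0.0114548 ≈ 60.5117 milliseconds.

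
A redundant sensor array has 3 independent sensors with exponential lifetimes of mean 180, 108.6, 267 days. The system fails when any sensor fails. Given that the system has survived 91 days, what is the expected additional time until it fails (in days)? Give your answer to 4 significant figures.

First-failure rate Σλ = 1/180 + 1/108.6 + 1/267 = 0.018509.
By memorylessness the expected residual is 1/Σλ = 54.0278 days, regardless of the 91 already elapsed.

54.03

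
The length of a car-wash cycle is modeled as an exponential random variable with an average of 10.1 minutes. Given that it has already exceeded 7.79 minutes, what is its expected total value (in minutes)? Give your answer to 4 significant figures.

17.89

The rate is λ = 1/10.1 = 0.0990099 per minute.
By memorylessness, E[X | X > 7.79] = 7.79 + 1/λ = 7.79 + 10.1 = 17.89 minutes.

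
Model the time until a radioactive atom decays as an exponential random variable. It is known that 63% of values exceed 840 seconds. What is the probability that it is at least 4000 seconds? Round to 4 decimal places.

0.1108

e^(−λ·840) = 0.63 ⇒ λ = −ln(0.63)/840 = 0.000550042.
P(X > 4000) = e^(−0.000550042·4000) = e^(−2.2002) ≈ 0.1108.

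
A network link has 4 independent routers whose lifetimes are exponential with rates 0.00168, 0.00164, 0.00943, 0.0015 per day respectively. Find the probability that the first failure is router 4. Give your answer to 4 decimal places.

0.1053

The time to first failure is exponential with rate Σλ = 0.00168 + 0.00164 + 0.00943 + 0.0015 = 0.01425.
P(router 4 first) = λ_4/Σλ = 0.0015/0.01425 ≈ 0.1053.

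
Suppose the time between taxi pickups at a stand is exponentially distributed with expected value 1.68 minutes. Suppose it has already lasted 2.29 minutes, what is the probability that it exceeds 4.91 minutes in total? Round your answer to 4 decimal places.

The rate is λ = 1/1.68 = 0.595238 per minute.
The exponential is memoryless, so the remaining time is again Exp(λ): the condition X > 2.29 is irrelevant.
P(X > 2.62) = e^(−1.5595) ≈ 0.2102.

0.2102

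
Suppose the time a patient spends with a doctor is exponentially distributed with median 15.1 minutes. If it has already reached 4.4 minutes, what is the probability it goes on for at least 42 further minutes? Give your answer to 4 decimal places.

For an exponential, median = ln(2)/λ, so λ = ln 2 / 15.1 = 0.0459038 per minute.
P(X > s+t | X > s) = e^(−λ(s+t))/e^(−λs) = e^(−λt), independent of s = 4.4.
P(X > 42) = e^(−1.928) ≈ 0.1454.

0.1454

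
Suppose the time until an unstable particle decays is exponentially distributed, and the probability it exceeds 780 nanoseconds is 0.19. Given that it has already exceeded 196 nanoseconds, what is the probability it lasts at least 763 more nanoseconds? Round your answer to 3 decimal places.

From e^(−λ·780) = 0.19, λ = −ln(0.19)/780 = 0.00212914.
Memoryless: P(X > 196+763 | X > 196) = P(X > 763) = e^(−0.00212914·763) ≈ 0.197.

0.197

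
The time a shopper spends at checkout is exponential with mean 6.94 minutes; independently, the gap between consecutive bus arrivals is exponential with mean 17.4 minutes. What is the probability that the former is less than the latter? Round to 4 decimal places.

λ_1 = 1/6.94 = 0.144092, λ_2 = 1/17.4 = 0.0574713.
For independent exponentials, P(the former < the latter) = λ_1/(λ_1+λ_2) = 0.144092/0.201563 ≈ 0.7149.

0.7149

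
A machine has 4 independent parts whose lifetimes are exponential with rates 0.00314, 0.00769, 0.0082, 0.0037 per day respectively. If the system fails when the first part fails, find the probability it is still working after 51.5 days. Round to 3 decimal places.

The time to first failure is exponential with rate Σλ = 0.00314 + 0.00769 + 0.0082 + 0.0037 = 0.02273.
P(min > 51.5) = e^(−0.02273·51.5) = e^(−1.1706) ≈ 0.310.

0.310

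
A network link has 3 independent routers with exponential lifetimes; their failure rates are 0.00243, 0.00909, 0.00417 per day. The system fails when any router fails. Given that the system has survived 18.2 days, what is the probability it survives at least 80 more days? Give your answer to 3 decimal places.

Time to first failure ~ Exp(Σλ) with Σλ = 0.01569.
By memorylessness, P(T > 18.2+80 | T > 18.2) = P(T > 80) = e^(−0.01569·80) ≈ 0.285.

0.285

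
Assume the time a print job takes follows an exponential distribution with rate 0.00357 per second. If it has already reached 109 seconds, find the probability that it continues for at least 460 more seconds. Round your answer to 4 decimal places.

By the memoryless property, P(X > 109+460 | X > 109) = P(X > 460).
P(X > 460) = e^(−1.6422) ≈ 0.1936.

0.1936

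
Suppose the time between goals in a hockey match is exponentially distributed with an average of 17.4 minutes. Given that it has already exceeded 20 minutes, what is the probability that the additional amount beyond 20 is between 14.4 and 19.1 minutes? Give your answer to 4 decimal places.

The rate is λ = 1/17.4 = 0.0574713 per minute.
Memoryless: the residual past 20 is again Exp(λ).
P(14.4 < residual < 19.1) = e^(−λ·14.4) − e^(−λ·19.1) = 0.43710 − 0.33364 ≈ 0.1035.

0.1035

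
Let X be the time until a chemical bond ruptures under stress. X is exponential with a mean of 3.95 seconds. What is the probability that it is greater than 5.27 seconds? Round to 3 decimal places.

0.263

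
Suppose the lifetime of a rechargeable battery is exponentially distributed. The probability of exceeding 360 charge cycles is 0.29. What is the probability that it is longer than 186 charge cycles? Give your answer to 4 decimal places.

e^(−λ·360) = 0.29 ⇒ λ = −ln(0.29)/360 = 0.00343854.
P(X > 186) = e^(−0.00343854·186) = e^(−0.63957) ≈ 0.5275.

0.5275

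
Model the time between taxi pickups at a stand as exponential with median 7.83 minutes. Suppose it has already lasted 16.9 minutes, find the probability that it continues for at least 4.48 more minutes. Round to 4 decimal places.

0.6726

For an exponential, median = ln(2)/λ, so λ = ln 2 / 7.83 = 0.0885245 per minute.
The exponential is memoryless, so the remaining time is again Exp(λ): the condition X > 16.9 is irrelevant.
P(X > 4.48) = e^(−0.39659) ≈ 0.6726.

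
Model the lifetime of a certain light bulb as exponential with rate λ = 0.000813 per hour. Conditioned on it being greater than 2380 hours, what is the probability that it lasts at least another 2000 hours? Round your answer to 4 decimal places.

0.1967

By the memoryless property, P(X > 2380+2000 | X > 2380) = P(X > 2000).
P(X > 2000) = e^(−1.626) ≈ 0.1967.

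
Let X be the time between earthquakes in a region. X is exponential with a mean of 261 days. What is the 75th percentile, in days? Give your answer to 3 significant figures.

362

The rate is λ = 1/261 = 0.00383142 per day.
Set 1 − e^(−λt) = 0.75, so t = −ln(0.25)/λ = 1.3863/0.00383142 ≈ 361.823 days.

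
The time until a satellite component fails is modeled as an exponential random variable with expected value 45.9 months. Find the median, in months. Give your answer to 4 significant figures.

The rate is λ = 1/45.9 = 0.0217865 per month.
Set 1 − e^(−λt) = 0.5, so t = −ln(0.5)/λ = 0.69315/0.0217865 ≈ 31.8155 months.

31.82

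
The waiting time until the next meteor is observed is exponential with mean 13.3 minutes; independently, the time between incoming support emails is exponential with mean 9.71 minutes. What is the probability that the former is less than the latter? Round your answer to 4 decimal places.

0.4220

λ_1 = 1/13.3 = 0.075188, λ_2 = 1/9.71 = 0.102987.
For independent exponentials, P(the former < the latter) = λ_1/(λ_1+λ_2) = 0.075188/0.178175 ≈ 0.4220.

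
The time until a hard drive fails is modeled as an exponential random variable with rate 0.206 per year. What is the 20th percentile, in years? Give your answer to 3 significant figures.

Set 1 − e^(−λt) = 0.2, so t = −ln(0.8)/λ = 0.22314/0.206 ≈ 1.08322 years.

1.08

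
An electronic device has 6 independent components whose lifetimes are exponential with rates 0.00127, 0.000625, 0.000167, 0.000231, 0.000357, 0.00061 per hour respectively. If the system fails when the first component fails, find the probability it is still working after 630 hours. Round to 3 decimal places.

0.128

The time to first failure is exponential with rate Σλ = 0.00127 + 0.000625 + 0.000167 + 0.000231 + 0.000357 + 0.00061 = 0.00326.
P(min > 630) = e^(−0.00326·630) = e^(−2.0538) ≈ 0.128.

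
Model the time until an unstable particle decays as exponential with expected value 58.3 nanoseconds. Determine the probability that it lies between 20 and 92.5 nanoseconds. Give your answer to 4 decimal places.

The rate is λ = 1/58.3 = 0.0171527 per nanosecond.
P(20 < X < 92.5) = e^(−λ·20) − e^(−λ·92.5) = 0.70960 − 0.20462 ≈ 0.5050.

0.5050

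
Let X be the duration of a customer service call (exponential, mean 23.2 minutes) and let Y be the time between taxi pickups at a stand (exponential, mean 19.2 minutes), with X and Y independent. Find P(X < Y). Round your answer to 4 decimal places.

0.4528

λ_1 = 1/23.2 = 0.0431034, λ_2 = 1/19.2 = 0.0520833.
For independent exponentials, P(X < Y) = λ_1/(λ_1+λ_2) = 0.0431034/0.0951868 ≈ 0.4528.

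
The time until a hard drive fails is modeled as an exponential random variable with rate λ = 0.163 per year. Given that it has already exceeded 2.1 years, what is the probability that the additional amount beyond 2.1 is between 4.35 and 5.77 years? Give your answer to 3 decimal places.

0.102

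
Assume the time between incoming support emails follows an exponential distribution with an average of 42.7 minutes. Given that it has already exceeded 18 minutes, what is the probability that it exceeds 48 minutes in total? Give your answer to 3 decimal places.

The rate is λ = 1/42.7 = 0.0234192 per minute.
By the memoryless property, P(X > 18+30 | X > 18) = P(X > 30).
P(X > 30) = e^(−0.70258) ≈ 0.495.

0.495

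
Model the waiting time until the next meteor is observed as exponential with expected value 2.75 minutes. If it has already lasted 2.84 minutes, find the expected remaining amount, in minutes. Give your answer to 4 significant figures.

2.750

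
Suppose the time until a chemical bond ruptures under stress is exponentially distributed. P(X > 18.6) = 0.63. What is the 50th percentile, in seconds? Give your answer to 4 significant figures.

e^(−λ·18.6) = 0.63 ⇒ λ = −ln(0.63)/18.6 = 0.0248406.
50th percentile: 1 − e^(−λt) = 0.5, t = −ln(0.5)/λ = 27.9038 seconds.

27.90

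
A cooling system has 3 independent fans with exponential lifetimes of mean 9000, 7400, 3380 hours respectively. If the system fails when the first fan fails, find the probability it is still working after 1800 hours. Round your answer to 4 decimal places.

The first failure time is exponential with rate Σλ_i = 1/9000 + 1/7400 + 1/3380 = 0.000542104 per hour.
P(min > 1800) = e^(−0.000542104·1800) = e^(−0.97579) ≈ 0.3769.

0.3769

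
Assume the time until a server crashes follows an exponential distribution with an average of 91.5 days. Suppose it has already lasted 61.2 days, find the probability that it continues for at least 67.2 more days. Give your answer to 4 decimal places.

0.4798

The rate is λ = 1/91.5 = 0.010929 per day.
P(X > s+t | X > s) = e^(−λ(s+t))/e^(−λs) = e^(−λt), independent of s = 61.2.
P(X > 67.2) = e^(−0.73443) ≈ 0.4798.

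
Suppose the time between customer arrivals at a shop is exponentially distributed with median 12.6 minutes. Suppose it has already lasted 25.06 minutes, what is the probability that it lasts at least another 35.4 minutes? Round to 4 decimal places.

For an exponential, median = ln(2)/λ, so λ = ln 2 / 12.6 = 0.0550117 per minute.
By the memoryless property, P(X > 25.06+35.4 | X > 25.06) = P(X > 35.4).
P(X > 35.4) = e^(−1.9474) ≈ 0.1426.

0.1426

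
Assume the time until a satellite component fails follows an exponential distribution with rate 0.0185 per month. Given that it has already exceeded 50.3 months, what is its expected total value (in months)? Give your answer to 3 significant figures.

104

By memorylessness, E[X | X > 50.3] = 50.3 + 1/λ = 50.3 + 54.0541 = 104.354 months.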